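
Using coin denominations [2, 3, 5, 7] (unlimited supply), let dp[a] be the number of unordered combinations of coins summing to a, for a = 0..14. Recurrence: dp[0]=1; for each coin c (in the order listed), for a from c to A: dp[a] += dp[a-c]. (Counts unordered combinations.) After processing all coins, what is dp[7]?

after  coin     0     1     2     3     4     5     6     7     8     9    10    11    12    13    14
          2     1     0     1     0     1     0     1     0     1     0     1     0     1     0     1
          3     1     0     1     1     1     1     2     1     2     2     2     2     3     2     3
          5     1     0     1     1     1     2     2     2     3     3     4     4     5     5     6
          7     1     0     1     1     1     2     2     3     3     4     5     5     7     7     9

3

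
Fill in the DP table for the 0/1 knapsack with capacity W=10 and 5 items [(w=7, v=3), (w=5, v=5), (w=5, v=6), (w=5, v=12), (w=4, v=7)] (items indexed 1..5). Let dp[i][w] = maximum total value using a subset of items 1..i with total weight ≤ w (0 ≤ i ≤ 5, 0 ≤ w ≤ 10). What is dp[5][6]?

12

i\w   0   1   2   3   4   5   6   7   8   9  10
  0   0   0   0   0   0   0   0   0   0   0   0
  1   0   0   0   0   0   0   0   3   3   3   3
  2   0   0   0   0   0   5   5   5   5   5   5
  3   0   0   0   0   0   6   6   6   6   6  11
  4   0   0   0   0   0  12  12  12  12  12  18
  5   0   0   0   0   7  12  12  12  12  19  19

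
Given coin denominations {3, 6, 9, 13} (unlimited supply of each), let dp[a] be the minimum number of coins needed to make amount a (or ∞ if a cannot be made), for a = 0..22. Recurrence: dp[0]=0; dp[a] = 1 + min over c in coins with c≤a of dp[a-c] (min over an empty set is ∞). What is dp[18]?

2

 a  0  1  2  3  4  5  6  7  8  9 10 11 12 13 14 15 16 17 18 19 20 21 22
dp  0  -  -  1  -  -  1  -  -  1  -  -  2  1  -  2  2  -  2  2  -  3  2
(- denotes ∞ / unreachable)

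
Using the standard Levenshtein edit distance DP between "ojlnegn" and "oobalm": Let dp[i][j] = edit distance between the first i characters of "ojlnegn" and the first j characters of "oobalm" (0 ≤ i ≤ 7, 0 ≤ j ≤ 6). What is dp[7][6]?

   ''  o  o  b  a  l  m
''  0  1  2  3  4  5  6
 o  1  0  1  2  3  4  5
 j  2  1  1  2  3  4  5
 l  3  2  2  2  3  3  4
 n  4  3  3  3  3  4  4
 e  5  4  4  4  4  4  5
 g  6  5  5  5  5  5  5
 n  7  6  6  6  6  6  6

6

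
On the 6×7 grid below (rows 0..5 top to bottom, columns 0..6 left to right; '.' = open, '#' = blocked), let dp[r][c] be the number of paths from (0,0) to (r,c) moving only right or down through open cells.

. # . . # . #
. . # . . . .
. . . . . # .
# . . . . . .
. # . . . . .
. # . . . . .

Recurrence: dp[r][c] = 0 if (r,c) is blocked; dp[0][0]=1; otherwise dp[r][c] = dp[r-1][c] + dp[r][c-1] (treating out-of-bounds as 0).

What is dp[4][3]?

r\c   0   1   2   3   4   5   6
  0   1   0   0   0   0   0   0
  1   1   1   0   0   0   0   0
  2   1   2   2   2   2   0   0
  3   0   2   4   6   8   8   8
  4   0   0   4  10  18  26  34
  5   0   0   4  14  32  58  92

10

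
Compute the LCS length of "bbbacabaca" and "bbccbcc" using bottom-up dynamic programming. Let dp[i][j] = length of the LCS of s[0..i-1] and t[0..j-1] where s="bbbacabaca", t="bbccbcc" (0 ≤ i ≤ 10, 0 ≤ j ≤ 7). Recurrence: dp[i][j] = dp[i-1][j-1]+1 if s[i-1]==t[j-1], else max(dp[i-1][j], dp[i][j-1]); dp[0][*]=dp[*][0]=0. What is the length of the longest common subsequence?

5

   ''  b  b  c  c  b  c  c
''  0  0  0  0  0  0  0  0
 b  0  1  1  1  1  1  1  1
 b  0  1  2  2  2  2  2  2
 b  0  1  2  2  2  3  3  3
 a  0  1  2  2  2  3  3  3
 c  0  1  2  3  3  3  4  4
 a  0  1  2  3  3  3  4  4
 b  0  1  2  3  3  4  4  4
 a  0  1  2  3  3  4  4  4
 c  0  1  2  3  4  4  5  5
 a  0  1  2  3  4  4  5  5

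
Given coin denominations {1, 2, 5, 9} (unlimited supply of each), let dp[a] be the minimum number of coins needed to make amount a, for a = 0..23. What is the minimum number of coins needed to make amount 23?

 a  0  1  2  3  4  5  6  7  8  9 10 11 12 13 14 15 16 17 18 19 20 21 22 23
dp  0  1  1  2  2  1  2  2  3  1  2  2  3  3  2  3  3  4  2  3  3  4  4  3

3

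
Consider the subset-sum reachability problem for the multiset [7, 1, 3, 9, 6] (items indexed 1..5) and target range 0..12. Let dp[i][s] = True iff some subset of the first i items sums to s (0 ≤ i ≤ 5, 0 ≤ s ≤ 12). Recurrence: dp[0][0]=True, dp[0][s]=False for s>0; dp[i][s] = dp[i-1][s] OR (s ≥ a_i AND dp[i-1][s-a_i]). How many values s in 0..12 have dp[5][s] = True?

i\s   0   1   2   3   4   5   6   7   8   9  10  11  12
  0   T   F   F   F   F   F   F   F   F   F   F   F   F
  1   T   F   F   F   F   F   F   T   F   F   F   F   F
  2   T   T   F   F   F   F   F   T   T   F   F   F   F
  3   T   T   F   T   T   F   F   T   T   F   T   T   F
  4   T   T   F   T   T   F   F   T   T   T   T   T   T
  5   T   T   F   T   T   F   T   T   T   T   T   T   T

11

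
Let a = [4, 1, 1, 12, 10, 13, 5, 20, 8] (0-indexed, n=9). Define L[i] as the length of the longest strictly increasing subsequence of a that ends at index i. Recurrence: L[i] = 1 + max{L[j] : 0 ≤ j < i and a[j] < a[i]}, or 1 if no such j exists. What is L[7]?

4

   i    0    1    2    3    4    5    6    7    8
a[i]    4    1    1   12   10   13    5   20    8
L[i]    1    1    1    2    2    3    2    4    3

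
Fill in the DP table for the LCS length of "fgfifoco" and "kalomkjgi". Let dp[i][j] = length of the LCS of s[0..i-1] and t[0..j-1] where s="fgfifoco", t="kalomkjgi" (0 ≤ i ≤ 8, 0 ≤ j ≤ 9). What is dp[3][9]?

   ''  k  a  l  o  m  k  j  g  i
''  0  0  0  0  0  0  0  0  0  0
 f  0  0  0  0  0  0  0  0  0  0
 g  0  0  0  0  0  0  0  0  1  1
 f  0  0  0  0  0  0  0  0  1  1
 i  0  0  0  0  0  0  0  0  1  2
 f  0  0  0  0  0  0  0  0  1  2
 o  0  0  0  0  1  1  1  1  1  2
 c  0  0  0  0  1  1  1  1  1  2
 o  0  0  0  0  1  1  1  1  1  2

1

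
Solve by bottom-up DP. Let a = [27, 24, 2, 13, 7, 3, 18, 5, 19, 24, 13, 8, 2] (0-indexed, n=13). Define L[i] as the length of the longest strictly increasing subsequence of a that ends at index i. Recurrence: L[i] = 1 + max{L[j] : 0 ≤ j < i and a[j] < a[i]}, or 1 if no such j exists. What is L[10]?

4

   i    0    1    2    3    4    5    6    7    8    9   10   11   12
a[i]   27   24    2   13    7    3   18    5   19   24   13    8    2
L[i]    1    1    1    2    2    2    3    3    4    5    4    4    1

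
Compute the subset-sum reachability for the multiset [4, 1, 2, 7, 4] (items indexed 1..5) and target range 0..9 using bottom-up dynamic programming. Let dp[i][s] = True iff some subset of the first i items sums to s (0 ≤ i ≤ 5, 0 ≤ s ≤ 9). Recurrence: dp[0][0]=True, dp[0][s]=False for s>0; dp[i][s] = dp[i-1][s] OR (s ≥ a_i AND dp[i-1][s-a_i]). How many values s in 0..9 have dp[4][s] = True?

10

i\s   0   1   2   3   4   5   6   7   8   9
  0   T   F   F   F   F   F   F   F   F   F
  1   T   F   F   F   T   F   F   F   F   F
  2   T   T   F   F   T   T   F   F   F   F
  3   T   T   T   T   T   T   T   T   F   F
  4   T   T   T   T   T   T   T   T   T   T
  5   T   T   T   T   T   T   T   T   T   T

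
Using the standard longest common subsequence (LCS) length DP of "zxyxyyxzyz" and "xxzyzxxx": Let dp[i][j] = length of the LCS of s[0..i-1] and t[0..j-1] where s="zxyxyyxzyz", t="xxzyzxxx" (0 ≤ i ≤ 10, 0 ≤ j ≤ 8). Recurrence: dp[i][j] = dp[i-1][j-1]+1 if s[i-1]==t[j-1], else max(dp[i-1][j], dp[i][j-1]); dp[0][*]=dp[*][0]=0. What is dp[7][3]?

2

   ''  x  x  z  y  z  x  x  x
''  0  0  0  0  0  0  0  0  0
 z  0  0  0  1  1  1  1  1  1
 x  0  1  1  1  1  1  2  2  2
 y  0  1  1  1  2  2  2  2  2
 x  0  1  2  2  2  2  3  3  3
 y  0  1  2  2  3  3  3  3  3
 y  0  1  2  2  3  3  3  3  3
 x  0  1  2  2  3  3  4  4  4
 z  0  1  2  3  3  4  4  4  4
 y  0  1  2  3  4  4  4  4  4
 z  0  1  2  3  4  5  5  5  5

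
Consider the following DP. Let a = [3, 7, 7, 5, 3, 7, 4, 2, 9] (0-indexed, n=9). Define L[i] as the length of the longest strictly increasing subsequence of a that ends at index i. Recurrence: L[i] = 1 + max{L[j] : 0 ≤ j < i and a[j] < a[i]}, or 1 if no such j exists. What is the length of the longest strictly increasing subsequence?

4

   i    0    1    2    3    4    5    6    7    8
a[i]    3    7    7    5    3    7    4    2    9
L[i]    1    2    2    2    1    3    2    1    4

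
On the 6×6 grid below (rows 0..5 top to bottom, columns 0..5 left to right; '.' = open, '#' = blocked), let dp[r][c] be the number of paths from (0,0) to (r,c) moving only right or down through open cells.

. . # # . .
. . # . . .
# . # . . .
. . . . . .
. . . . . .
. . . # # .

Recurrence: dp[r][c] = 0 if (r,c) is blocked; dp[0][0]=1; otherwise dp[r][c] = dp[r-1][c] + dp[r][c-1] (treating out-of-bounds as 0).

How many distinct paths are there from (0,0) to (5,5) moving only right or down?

10

r\c   0   1   2   3   4   5
  0   1   1   0   0   0   0
  1   1   2   0   0   0   0
  2   0   2   0   0   0   0
  3   0   2   2   2   2   2
  4   0   2   4   6   8  10
  5   0   2   6   0   0  10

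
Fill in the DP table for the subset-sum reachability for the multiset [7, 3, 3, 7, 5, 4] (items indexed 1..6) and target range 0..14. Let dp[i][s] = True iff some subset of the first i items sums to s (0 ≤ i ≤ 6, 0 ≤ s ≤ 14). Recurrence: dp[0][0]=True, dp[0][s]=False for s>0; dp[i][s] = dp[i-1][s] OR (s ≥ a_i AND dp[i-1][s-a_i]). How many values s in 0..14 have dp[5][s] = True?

i\s   0   1   2   3   4   5   6   7   8   9  10  11  12  13  14
  0   T   F   F   F   F   F   F   F   F   F   F   F   F   F   F
  1   T   F   F   F   F   F   F   T   F   F   F   F   F   F   F
  2   T   F   F   T   F   F   F   T   F   F   T   F   F   F   F
  3   T   F   F   T   F   F   T   T   F   F   T   F   F   T   F
  4   T   F   F   T   F   F   T   T   F   F   T   F   F   T   T
  5   T   F   F   T   F   T   T   T   T   F   T   T   T   T   T
  6   T   F   F   T   T   T   T   T   T   T   T   T   T   T   T

11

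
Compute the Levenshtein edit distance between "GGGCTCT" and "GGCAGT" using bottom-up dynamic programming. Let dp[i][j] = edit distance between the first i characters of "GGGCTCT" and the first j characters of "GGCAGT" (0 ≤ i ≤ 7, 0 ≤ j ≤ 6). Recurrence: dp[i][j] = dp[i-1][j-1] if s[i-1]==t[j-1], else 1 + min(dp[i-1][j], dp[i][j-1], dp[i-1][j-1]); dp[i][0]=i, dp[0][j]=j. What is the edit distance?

   ''  G  G  C  A  G  T
''  0  1  2  3  4  5  6
 G  1  0  1  2  3  4  5
 G  2  1  0  1  2  3  4
 G  3  2  1  1  2  2  3
 C  4  3  2  1  2  3  3
 T  5  4  3  2  2  3  3
 C  6  5  4  3  3  3  4
 T  7  6  5  4  4  4  3

3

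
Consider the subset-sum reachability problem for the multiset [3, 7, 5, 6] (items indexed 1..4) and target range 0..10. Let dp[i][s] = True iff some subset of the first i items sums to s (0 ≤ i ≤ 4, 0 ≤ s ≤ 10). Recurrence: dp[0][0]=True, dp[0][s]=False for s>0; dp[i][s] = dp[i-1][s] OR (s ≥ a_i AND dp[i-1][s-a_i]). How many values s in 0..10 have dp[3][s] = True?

i\s   0   1   2   3   4   5   6   7   8   9  10
  0   T   F   F   F   F   F   F   F   F   F   F
  1   T   F   F   T   F   F   F   F   F   F   F
  2   T   F   F   T   F   F   F   T   F   F   T
  3   T   F   F   T   F   T   F   T   T   F   T
  4   T   F   F   T   F   T   T   T   T   T   T

6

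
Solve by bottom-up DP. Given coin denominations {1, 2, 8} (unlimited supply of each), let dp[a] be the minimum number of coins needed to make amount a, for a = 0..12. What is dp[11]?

3

 a  0  1  2  3  4  5  6  7  8  9 10 11 12
dp  0  1  1  2  2  3  3  4  1  2  2  3  3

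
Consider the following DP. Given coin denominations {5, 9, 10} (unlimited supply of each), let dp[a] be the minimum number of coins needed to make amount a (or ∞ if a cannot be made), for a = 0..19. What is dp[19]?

2

 a  0  1  2  3  4  5  6  7  8  9 10 11 12 13 14 15 16 17 18 19
dp  0  -  -  -  -  1  -  -  -  1  1  -  -  -  2  2  -  -  2  2
(- denotes ∞ / unreachable)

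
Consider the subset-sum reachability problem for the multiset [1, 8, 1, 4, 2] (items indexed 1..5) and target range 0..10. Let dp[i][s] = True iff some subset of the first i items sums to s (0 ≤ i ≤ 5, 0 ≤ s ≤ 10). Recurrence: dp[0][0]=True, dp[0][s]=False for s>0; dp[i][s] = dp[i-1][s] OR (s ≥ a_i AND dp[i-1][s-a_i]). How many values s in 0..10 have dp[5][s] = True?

11

i\s   0   1   2   3   4   5   6   7   8   9  10
  0   T   F   F   F   F   F   F   F   F   F   F
  1   T   T   F   F   F   F   F   F   F   F   F
  2   T   T   F   F   F   F   F   F   T   T   F
  3   T   T   T   F   F   F   F   F   T   T   T
  4   T   T   T   F   T   T   T   F   T   T   T
  5   T   T   T   T   T   T   T   T   T   T   T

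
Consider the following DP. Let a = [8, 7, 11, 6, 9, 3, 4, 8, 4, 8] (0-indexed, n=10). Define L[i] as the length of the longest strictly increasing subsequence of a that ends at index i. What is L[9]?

   i    0    1    2    3    4    5    6    7    8    9
a[i]    8    7   11    6    9    3    4    8    4    8
L[i]    1    1    2    1    2    1    2    3    2    3

3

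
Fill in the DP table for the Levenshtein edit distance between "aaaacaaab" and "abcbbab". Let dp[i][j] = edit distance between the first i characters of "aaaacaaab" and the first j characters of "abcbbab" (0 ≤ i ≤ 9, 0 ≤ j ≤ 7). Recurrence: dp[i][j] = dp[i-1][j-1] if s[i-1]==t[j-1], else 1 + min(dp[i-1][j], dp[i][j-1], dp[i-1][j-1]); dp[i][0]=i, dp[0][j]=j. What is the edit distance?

   ''  a  b  c  b  b  a  b
''  0  1  2  3  4  5  6  7
 a  1  0  1  2  3  4  5  6
 a  2  1  1  2  3  4  4  5
 a  3  2  2  2  3  4  4  5
 a  4  3  3  3  3  4  4  5
 c  5  4  4  3  4  4  5  5
 a  6  5  5  4  4  5  4  5
 a  7  6  6  5  5  5  5  5
 a  8  7  7  6  6  6  5  6
 b  9  8  7  7  6  6  6  5

5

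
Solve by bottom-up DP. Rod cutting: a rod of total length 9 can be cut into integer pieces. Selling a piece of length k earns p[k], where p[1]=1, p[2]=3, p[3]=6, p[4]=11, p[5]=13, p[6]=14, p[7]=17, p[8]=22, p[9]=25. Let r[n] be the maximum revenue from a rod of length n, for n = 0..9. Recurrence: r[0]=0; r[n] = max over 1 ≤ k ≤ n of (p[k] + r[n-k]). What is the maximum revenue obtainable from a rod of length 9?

   n    0    1    2    3    4    5    6    7    8    9
r[n]    0    1    3    6   11   13   14   17   22   25

25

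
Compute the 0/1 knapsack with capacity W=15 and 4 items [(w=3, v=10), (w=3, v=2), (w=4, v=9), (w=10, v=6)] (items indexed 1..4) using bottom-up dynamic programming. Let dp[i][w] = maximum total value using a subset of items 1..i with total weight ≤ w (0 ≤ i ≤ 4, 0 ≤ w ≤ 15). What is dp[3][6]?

i\w   0   1   2   3   4   5   6   7   8   9  10  11  12  13  14  15
  0   0   0   0   0   0   0   0   0   0   0   0   0   0   0   0   0
  1   0   0   0  10  10  10  10  10  10  10  10  10  10  10  10  10
  2   0   0   0  10  10  10  12  12  12  12  12  12  12  12  12  12
  3   0   0   0  10  10  10  12  19  19  19  21  21  21  21  21  21
  4   0   0   0  10  10  10  12  19  19  19  21  21  21  21  21  21

12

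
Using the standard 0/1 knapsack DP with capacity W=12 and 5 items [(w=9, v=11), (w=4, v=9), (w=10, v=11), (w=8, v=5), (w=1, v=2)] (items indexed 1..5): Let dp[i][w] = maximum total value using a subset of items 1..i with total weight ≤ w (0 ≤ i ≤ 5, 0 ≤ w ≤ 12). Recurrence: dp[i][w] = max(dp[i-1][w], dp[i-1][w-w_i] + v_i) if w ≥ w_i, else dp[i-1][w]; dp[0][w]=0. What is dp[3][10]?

11

i\w   0   1   2   3   4   5   6   7   8   9  10  11  12
  0   0   0   0   0   0   0   0   0   0   0   0   0   0
  1   0   0   0   0   0   0   0   0   0  11  11  11  11
  2   0   0   0   0   9   9   9   9   9  11  11  11  11
  3   0   0   0   0   9   9   9   9   9  11  11  11  11
  4   0   0   0   0   9   9   9   9   9  11  11  11  14
  5   0   2   2   2   9  11  11  11  11  11  13  13  14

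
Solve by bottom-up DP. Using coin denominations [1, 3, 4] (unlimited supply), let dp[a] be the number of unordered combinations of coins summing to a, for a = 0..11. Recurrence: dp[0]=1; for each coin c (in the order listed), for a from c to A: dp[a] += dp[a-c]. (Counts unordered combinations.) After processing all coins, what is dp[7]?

after  coin     0     1     2     3     4     5     6     7     8     9    10    11
          1     1     1     1     1     1     1     1     1     1     1     1     1
          3     1     1     1     2     2     2     3     3     3     4     4     4
          4     1     1     1     2     3     3     4     5     6     7     8     9

5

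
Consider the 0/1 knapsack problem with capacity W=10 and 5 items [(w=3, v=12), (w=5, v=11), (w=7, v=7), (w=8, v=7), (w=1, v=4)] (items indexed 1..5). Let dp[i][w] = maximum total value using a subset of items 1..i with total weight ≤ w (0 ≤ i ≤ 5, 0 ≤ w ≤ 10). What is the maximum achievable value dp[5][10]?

27

i\w   0   1   2   3   4   5   6   7   8   9  10
  0   0   0   0   0   0   0   0   0   0   0   0
  1   0   0   0  12  12  12  12  12  12  12  12
  2   0   0   0  12  12  12  12  12  23  23  23
  3   0   0   0  12  12  12  12  12  23  23  23
  4   0   0   0  12  12  12  12  12  23  23  23
  5   0   4   4  12  16  16  16  16  23  27  27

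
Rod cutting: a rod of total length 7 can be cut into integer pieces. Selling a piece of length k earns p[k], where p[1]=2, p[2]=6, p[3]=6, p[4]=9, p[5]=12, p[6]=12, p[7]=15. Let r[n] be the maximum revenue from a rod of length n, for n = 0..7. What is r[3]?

   n    0    1    2    3    4    5    6    7
r[n]    0    2    6    8   12   14   18   20

8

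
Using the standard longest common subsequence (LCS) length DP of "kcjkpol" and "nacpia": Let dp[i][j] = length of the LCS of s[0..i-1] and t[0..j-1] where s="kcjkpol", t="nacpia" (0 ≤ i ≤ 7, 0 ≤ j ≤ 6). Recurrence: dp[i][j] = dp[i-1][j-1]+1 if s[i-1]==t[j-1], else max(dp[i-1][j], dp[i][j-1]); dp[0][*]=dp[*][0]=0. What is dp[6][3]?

1

   ''  n  a  c  p  i  a
''  0  0  0  0  0  0  0
 k  0  0  0  0  0  0  0
 c  0  0  0  1  1  1  1
 j  0  0  0  1  1  1  1
 k  0  0  0  1  1  1  1
 p  0  0  0  1  2  2  2
 o  0  0  0  1  2  2  2
 l  0  0  0  1  2  2  2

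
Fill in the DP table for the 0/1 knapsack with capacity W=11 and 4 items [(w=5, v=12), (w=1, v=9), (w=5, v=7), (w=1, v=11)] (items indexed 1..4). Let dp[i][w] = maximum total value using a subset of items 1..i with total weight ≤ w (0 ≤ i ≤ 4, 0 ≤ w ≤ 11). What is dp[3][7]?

i\w   0   1   2   3   4   5   6   7   8   9  10  11
  0   0   0   0   0   0   0   0   0   0   0   0   0
  1   0   0   0   0   0  12  12  12  12  12  12  12
  2   0   9   9   9   9  12  21  21  21  21  21  21
  3   0   9   9   9   9  12  21  21  21  21  21  28
  4   0  11  20  20  20  20  23  32  32  32  32  32

21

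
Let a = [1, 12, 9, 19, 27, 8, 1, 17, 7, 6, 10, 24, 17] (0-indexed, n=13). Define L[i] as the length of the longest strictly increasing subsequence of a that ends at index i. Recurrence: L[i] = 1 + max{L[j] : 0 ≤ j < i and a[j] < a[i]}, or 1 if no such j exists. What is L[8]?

   i    0    1    2    3    4    5    6    7    8    9   10   11   12
a[i]    1   12    9   19   27    8    1   17    7    6   10   24   17
L[i]    1    2    2    3    4    2    1    3    2    2    3    4    4

2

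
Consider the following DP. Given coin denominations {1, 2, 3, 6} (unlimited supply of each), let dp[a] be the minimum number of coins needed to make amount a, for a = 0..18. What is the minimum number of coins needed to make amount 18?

3

 a  0  1  2  3  4  5  6  7  8  9 10 11 12 13 14 15 16 17 18
dp  0  1  1  1  2  2  1  2  2  2  3  3  2  3  3  3  4  4  3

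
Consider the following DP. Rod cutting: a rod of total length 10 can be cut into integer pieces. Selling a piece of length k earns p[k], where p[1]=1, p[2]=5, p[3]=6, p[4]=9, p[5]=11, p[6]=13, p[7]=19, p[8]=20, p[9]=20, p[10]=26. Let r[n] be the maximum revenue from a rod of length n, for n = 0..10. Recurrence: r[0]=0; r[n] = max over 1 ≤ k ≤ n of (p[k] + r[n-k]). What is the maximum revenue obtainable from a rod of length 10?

26

   n    0    1    2    3    4    5    6    7    8    9   10
r[n]    0    1    5    6   10   11   15   19   20   24   26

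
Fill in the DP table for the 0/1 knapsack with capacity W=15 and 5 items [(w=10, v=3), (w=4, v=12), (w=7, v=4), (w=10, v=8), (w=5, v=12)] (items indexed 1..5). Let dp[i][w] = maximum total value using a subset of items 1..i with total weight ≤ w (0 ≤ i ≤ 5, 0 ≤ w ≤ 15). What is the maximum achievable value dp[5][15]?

24

i\w   0   1   2   3   4   5   6   7   8   9  10  11  12  13  14  15
  0   0   0   0   0   0   0   0   0   0   0   0   0   0   0   0   0
  1   0   0   0   0   0   0   0   0   0   0   3   3   3   3   3   3
  2   0   0   0   0  12  12  12  12  12  12  12  12  12  12  15  15
  3   0   0   0   0  12  12  12  12  12  12  12  16  16  16  16  16
  4   0   0   0   0  12  12  12  12  12  12  12  16  16  16  20  20
  5   0   0   0   0  12  12  12  12  12  24  24  24  24  24  24  24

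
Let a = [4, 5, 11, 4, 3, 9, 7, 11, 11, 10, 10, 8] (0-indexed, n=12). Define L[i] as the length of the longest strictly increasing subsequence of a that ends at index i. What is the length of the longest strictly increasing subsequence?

   i    0    1    2    3    4    5    6    7    8    9   10   11
a[i]    4    5   11    4    3    9    7   11   11   10   10    8
L[i]    1    2    3    1    1    3    3    4    4    4    4    4

4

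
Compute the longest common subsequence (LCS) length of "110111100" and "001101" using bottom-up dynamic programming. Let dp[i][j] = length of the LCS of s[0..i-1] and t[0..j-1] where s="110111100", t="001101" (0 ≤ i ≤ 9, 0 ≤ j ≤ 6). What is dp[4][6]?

4

   ''  0  0  1  1  0  1
''  0  0  0  0  0  0  0
 1  0  0  0  1  1  1  1
 1  0  0  0  1  2  2  2
 0  0  1  1  1  2  3  3
 1  0  1  1  2  2  3  4
 1  0  1  1  2  3  3  4
 1  0  1  1  2  3  3  4
 1  0  1  1  2  3  3  4
 0  0  1  2  2  3  4  4
 0  0  1  2  2  3  4  4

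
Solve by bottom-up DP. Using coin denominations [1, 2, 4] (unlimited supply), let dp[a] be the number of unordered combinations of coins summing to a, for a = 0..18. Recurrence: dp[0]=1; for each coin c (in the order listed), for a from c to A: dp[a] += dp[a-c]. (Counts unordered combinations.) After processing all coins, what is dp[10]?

12

after  coin     0     1     2     3     4     5     6     7     8     9    10    11    12    13    14    15    16    17    18
          1     1     1     1     1     1     1     1     1     1     1     1     1     1     1     1     1     1     1     1
          2     1     1     2     2     3     3     4     4     5     5     6     6     7     7     8     8     9     9    10
          4     1     1     2     2     4     4     6     6     9     9    12    12    16    16    20    20    25    25    30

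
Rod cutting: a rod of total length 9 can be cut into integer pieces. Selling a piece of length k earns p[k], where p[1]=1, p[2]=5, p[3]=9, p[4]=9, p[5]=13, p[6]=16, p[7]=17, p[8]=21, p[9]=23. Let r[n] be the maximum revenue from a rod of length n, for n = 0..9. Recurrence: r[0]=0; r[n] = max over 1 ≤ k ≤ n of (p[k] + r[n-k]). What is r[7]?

   n    0    1    2    3    4    5    6    7    8    9
r[n]    0    1    5    9   10   14   18   19   23   27

19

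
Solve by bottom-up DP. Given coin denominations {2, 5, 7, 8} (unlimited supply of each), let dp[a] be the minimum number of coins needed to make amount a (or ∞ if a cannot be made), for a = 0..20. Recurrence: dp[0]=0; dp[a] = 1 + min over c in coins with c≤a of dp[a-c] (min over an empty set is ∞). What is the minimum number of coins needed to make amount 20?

 a  0  1  2  3  4  5  6  7  8  9 10 11 12 13 14 15 16 17 18 19 20
dp  0  -  1  -  2  1  3  1  1  2  2  3  2  2  2  2  2  3  3  3  3
(- denotes ∞ / unreachable)

3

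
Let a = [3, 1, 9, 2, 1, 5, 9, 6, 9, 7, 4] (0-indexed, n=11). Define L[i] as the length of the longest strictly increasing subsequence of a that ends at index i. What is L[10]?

   i    0    1    2    3    4    5    6    7    8    9   10
a[i]    3    1    9    2    1    5    9    6    9    7    4
L[i]    1    1    2    2    1    3    4    4    5    5    3

3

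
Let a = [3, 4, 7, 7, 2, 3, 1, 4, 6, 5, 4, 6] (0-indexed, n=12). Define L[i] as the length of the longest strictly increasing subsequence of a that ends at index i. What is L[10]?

3

   i    0    1    2    3    4    5    6    7    8    9   10   11
a[i]    3    4    7    7    2    3    1    4    6    5    4    6
L[i]    1    2    3    3    1    2    1    3    4    4    3    5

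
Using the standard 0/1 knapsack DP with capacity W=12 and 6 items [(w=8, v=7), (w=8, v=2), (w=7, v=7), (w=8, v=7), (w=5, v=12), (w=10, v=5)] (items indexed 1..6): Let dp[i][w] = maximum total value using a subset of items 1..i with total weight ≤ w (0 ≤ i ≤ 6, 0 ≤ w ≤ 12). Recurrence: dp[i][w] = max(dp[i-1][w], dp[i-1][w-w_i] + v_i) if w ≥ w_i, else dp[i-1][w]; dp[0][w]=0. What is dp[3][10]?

7

i\w   0   1   2   3   4   5   6   7   8   9  10  11  12
  0   0   0   0   0   0   0   0   0   0   0   0   0   0
  1   0   0   0   0   0   0   0   0   7   7   7   7   7
  2   0   0   0   0   0   0   0   0   7   7   7   7   7
  3   0   0   0   0   0   0   0   7   7   7   7   7   7
  4   0   0   0   0   0   0   0   7   7   7   7   7   7
  5   0   0   0   0   0  12  12  12  12  12  12  12  19
  6   0   0   0   0   0  12  12  12  12  12  12  12  19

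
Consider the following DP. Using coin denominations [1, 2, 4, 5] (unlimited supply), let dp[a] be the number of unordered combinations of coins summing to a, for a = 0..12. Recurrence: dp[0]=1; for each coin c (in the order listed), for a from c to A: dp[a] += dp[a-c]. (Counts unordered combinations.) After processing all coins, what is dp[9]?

13

after  coin     0     1     2     3     4     5     6     7     8     9    10    11    12
          1     1     1     1     1     1     1     1     1     1     1     1     1     1
          2     1     1     2     2     3     3     4     4     5     5     6     6     7
          4     1     1     2     2     4     4     6     6     9     9    12    12    16
          5     1     1     2     2     4     5     7     8    11    13    17    19    24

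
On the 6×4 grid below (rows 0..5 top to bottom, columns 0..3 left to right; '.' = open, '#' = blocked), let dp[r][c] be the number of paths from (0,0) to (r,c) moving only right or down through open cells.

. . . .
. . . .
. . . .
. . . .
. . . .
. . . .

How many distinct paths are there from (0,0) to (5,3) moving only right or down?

56

r\c   0   1   2   3
  0   1   1   1   1
  1   1   2   3   4
  2   1   3   6  10
  3   1   4  10  20
  4   1   5  15  35
  5   1   6  21  56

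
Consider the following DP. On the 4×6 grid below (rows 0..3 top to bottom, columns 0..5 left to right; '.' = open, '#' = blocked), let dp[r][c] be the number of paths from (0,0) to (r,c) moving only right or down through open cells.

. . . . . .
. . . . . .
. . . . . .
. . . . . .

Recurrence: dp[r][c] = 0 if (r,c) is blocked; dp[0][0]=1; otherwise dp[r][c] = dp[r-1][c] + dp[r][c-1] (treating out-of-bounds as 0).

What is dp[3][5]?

r\c   0   1   2   3   4   5
  0   1   1   1   1   1   1
  1   1   2   3   4   5   6
  2   1   3   6  10  15  21
  3   1   4  10  20  35  56

56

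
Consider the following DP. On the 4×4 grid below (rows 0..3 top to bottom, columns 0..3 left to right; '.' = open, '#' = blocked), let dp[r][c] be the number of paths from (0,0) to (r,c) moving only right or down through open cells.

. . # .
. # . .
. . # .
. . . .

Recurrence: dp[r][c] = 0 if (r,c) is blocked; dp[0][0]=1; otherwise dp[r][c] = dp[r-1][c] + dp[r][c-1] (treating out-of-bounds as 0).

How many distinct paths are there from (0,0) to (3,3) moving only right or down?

r\c   0   1   2   3
  0   1   1   0   0
  1   1   0   0   0
  2   1   1   0   0
  3   1   2   2   2

2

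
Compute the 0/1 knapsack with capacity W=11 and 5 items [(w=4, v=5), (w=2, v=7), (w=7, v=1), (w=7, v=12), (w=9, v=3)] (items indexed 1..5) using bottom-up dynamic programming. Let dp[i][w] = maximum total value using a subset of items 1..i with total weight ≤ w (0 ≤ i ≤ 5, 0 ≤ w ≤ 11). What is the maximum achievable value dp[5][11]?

19

i\w   0   1   2   3   4   5   6   7   8   9  10  11
  0   0   0   0   0   0   0   0   0   0   0   0   0
  1   0   0   0   0   5   5   5   5   5   5   5   5
  2   0   0   7   7   7   7  12  12  12  12  12  12
  3   0   0   7   7   7   7  12  12  12  12  12  12
  4   0   0   7   7   7   7  12  12  12  19  19  19
  5   0   0   7   7   7   7  12  12  12  19  19  19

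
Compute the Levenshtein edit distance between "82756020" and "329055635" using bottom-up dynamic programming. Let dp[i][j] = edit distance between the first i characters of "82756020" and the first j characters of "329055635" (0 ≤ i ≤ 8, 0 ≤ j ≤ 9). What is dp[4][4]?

3

   ''  3  2  9  0  5  5  6  3  5
''  0  1  2  3  4  5  6  7  8  9
 8  1  1  2  3  4  5  6  7  8  9
 2  2  2  1  2  3  4  5  6  7  8
 7  3  3  2  2  3  4  5  6  7  8
 5  4  4  3  3  3  3  4  5  6  7
 6  5  5  4  4  4  4  4  4  5  6
 0  6  6  5  5  4  5  5  5  5  6
 2  7  7  6  6  5  5  6  6  6  6
 0  8  8  7  7  6  6  6  7  7  7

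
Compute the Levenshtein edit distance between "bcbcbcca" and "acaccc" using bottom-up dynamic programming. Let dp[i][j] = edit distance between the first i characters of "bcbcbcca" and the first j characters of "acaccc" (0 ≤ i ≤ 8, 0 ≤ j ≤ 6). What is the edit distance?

   ''  a  c  a  c  c  c
''  0  1  2  3  4  5  6
 b  1  1  2  3  4  5  6
 c  2  2  1  2  3  4  5
 b  3  3  2  2  3  4  5
 c  4  4  3  3  2  3  4
 b  5  5  4  4  3  3  4
 c  6  6  5  5  4  3  3
 c  7  7  6  6  5  4  3
 a  8  7  7  6  6  5  4

4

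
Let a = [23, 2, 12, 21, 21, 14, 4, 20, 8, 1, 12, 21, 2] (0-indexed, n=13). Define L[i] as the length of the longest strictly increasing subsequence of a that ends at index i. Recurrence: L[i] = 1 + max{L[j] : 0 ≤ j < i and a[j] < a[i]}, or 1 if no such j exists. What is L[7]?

   i    0    1    2    3    4    5    6    7    8    9   10   11   12
a[i]   23    2   12   21   21   14    4   20    8    1   12   21    2
L[i]    1    1    2    3    3    3    2    4    3    1    4    5    2

4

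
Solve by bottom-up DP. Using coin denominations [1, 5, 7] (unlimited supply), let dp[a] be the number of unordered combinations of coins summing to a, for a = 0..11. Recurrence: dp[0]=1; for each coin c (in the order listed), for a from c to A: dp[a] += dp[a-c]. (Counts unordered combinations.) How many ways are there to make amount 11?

4

after  coin     0     1     2     3     4     5     6     7     8     9    10    11
          1     1     1     1     1     1     1     1     1     1     1     1     1
          5     1     1     1     1     1     2     2     2     2     2     3     3
          7     1     1     1     1     1     2     2     3     3     3     4     4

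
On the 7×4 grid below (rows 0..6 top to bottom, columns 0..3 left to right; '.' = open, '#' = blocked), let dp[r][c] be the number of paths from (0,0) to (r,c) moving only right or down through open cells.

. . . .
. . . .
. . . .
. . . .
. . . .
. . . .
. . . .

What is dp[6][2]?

r\c   0   1   2   3
  0   1   1   1   1
  1   1   2   3   4
  2   1   3   6  10
  3   1   4  10  20
  4   1   5  15  35
  5   1   6  21  56
  6   1   7  28  84

28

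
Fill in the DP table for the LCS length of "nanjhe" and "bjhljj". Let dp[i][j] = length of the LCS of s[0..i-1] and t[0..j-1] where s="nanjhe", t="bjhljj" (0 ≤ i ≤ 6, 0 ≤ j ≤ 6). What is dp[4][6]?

   ''  b  j  h  l  j  j
''  0  0  0  0  0  0  0
 n  0  0  0  0  0  0  0
 a  0  0  0  0  0  0  0
 n  0  0  0  0  0  0  0
 j  0  0  1  1  1  1  1
 h  0  0  1  2  2  2  2
 e  0  0  1  2  2  2  2

1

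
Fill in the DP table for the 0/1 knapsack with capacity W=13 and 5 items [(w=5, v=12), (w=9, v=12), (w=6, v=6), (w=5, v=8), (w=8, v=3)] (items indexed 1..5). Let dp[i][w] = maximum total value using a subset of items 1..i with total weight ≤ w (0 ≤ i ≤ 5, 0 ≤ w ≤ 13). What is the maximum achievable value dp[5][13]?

20

i\w   0   1   2   3   4   5   6   7   8   9  10  11  12  13
  0   0   0   0   0   0   0   0   0   0   0   0   0   0   0
  1   0   0   0   0   0  12  12  12  12  12  12  12  12  12
  2   0   0   0   0   0  12  12  12  12  12  12  12  12  12
  3   0   0   0   0   0  12  12  12  12  12  12  18  18  18
  4   0   0   0   0   0  12  12  12  12  12  20  20  20  20
  5   0   0   0   0   0  12  12  12  12  12  20  20  20  20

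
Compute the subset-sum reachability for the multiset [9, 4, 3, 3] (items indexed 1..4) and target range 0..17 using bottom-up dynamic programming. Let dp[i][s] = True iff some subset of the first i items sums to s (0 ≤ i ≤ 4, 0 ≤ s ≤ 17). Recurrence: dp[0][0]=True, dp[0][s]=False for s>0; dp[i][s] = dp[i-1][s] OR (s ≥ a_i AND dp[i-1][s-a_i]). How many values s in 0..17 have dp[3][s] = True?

i\s   0   1   2   3   4   5   6   7   8   9  10  11  12  13  14  15  16  17
  0   T   F   F   F   F   F   F   F   F   F   F   F   F   F   F   F   F   F
  1   T   F   F   F   F   F   F   F   F   T   F   F   F   F   F   F   F   F
  2   T   F   F   F   T   F   F   F   F   T   F   F   F   T   F   F   F   F
  3   T   F   F   T   T   F   F   T   F   T   F   F   T   T   F   F   T   F
  4   T   F   F   T   T   F   T   T   F   T   T   F   T   T   F   T   T   F

8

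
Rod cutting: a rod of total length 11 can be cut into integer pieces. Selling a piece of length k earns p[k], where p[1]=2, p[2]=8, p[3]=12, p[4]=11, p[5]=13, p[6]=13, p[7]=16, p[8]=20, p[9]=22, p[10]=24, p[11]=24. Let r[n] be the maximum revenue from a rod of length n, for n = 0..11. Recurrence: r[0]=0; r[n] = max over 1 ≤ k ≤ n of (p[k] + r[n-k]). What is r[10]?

   n    0    1    2    3    4    5    6    7    8    9   10   11
r[n]    0    2    8   12   16   20   24   28   32   36   40   44

40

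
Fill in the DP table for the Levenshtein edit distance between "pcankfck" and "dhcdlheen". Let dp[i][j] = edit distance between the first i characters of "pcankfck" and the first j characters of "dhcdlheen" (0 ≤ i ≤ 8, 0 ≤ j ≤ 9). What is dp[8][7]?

   ''  d  h  c  d  l  h  e  e  n
''  0  1  2  3  4  5  6  7  8  9
 p  1  1  2  3  4  5  6  7  8  9
 c  2  2  2  2  3  4  5  6  7  8
 a  3  3  3  3  3  4  5  6  7  8
 n  4  4  4  4  4  4  5  6  7  7
 k  5  5  5  5  5  5  5  6  7  8
 f  6  6  6  6  6  6  6  6  7  8
 c  7  7  7  6  7  7  7  7  7  8
 k  8  8  8  7  7  8  8  8  8  8

8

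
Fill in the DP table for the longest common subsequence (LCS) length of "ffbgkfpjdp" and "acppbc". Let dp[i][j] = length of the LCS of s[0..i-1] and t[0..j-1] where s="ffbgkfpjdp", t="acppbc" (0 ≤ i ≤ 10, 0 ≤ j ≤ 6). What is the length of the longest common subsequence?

2

   ''  a  c  p  p  b  c
''  0  0  0  0  0  0  0
 f  0  0  0  0  0  0  0
 f  0  0  0  0  0  0  0
 b  0  0  0  0  0  1  1
 g  0  0  0  0  0  1  1
 k  0  0  0  0  0  1  1
 f  0  0  0  0  0  1  1
 p  0  0  0  1  1  1  1
 j  0  0  0  1  1  1  1
 d  0  0  0  1  1  1  1
 p  0  0  0  1  2  2  2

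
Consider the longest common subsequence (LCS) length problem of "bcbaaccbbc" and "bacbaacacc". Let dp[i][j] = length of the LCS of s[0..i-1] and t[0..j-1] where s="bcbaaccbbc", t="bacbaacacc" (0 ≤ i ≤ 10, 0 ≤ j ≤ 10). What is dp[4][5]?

   ''  b  a  c  b  a  a  c  a  c  c
''  0  0  0  0  0  0  0  0  0  0  0
 b  0  1  1  1  1  1  1  1  1  1  1
 c  0  1  1  2  2  2  2  2  2  2  2
 b  0  1  1  2  3  3  3  3  3  3  3
 a  0  1  2  2  3  4  4  4  4  4  4
 a  0  1  2  2  3  4  5  5  5  5  5
 c  0  1  2  3  3  4  5  6  6  6  6
 c  0  1  2  3  3  4  5  6  6  7  7
 b  0  1  2  3  4  4  5  6  6  7  7
 b  0  1  2  3  4  4  5  6  6  7  7
 c  0  1  2  3  4  4  5  6  6  7  8

4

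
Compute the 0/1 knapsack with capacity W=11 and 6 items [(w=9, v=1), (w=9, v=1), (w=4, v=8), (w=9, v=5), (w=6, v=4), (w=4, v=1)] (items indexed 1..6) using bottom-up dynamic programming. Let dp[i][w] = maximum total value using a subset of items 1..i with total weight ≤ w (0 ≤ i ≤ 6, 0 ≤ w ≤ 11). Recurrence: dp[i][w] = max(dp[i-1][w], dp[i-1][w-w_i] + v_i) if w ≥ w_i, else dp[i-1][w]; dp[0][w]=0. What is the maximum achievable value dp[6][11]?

12

i\w   0   1   2   3   4   5   6   7   8   9  10  11
  0   0   0   0   0   0   0   0   0   0   0   0   0
  1   0   0   0   0   0   0   0   0   0   1   1   1
  2   0   0   0   0   0   0   0   0   0   1   1   1
  3   0   0   0   0   8   8   8   8   8   8   8   8
  4   0   0   0   0   8   8   8   8   8   8   8   8
  5   0   0   0   0   8   8   8   8   8   8  12  12
  6   0   0   0   0   8   8   8   8   9   9  12  12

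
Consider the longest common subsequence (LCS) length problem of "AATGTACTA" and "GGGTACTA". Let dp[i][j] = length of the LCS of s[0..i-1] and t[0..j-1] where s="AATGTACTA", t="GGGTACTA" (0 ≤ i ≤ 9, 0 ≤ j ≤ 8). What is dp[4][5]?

1

   ''  G  G  G  T  A  C  T  A
''  0  0  0  0  0  0  0  0  0
 A  0  0  0  0  0  1  1  1  1
 A  0  0  0  0  0  1  1  1  2
 T  0  0  0  0  1  1  1  2  2
 G  0  1  1  1  1  1  1  2  2
 T  0  1  1  1  2  2  2  2  2
 A  0  1  1  1  2  3  3  3  3
 C  0  1  1  1  2  3  4  4  4
 T  0  1  1  1  2  3  4  5  5
 A  0  1  1  1  2  3  4  5  6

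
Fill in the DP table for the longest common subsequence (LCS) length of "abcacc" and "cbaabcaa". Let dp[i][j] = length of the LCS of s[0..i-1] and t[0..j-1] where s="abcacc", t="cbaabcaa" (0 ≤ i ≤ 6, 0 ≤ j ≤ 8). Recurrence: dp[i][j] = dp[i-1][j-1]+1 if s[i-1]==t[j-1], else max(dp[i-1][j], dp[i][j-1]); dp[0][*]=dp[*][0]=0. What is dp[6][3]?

2

   ''  c  b  a  a  b  c  a  a
''  0  0  0  0  0  0  0  0  0
 a  0  0  0  1  1  1  1  1  1
 b  0  0  1  1  1  2  2  2  2
 c  0  1  1  1  1  2  3  3  3
 a  0  1  1  2  2  2  3  4  4
 c  0  1  1  2  2  2  3  4  4
 c  0  1  1  2  2  2  3  4  4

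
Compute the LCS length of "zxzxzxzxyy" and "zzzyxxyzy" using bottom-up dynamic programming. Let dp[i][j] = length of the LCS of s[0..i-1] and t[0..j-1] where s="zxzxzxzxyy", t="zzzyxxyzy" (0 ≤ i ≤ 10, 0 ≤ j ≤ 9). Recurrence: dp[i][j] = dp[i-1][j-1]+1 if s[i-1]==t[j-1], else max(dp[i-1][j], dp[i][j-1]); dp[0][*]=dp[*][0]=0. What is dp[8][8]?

   ''  z  z  z  y  x  x  y  z  y
''  0  0  0  0  0  0  0  0  0  0
 z  0  1  1  1  1  1  1  1  1  1
 x  0  1  1  1  1  2  2  2  2  2
 z  0  1  2  2  2  2  2  2  3  3
 x  0  1  2  2  2  3  3  3  3  3
 z  0  1  2  3  3  3  3  3  4  4
 x  0  1  2  3  3  4  4  4  4  4
 z  0  1  2  3  3  4  4  4  5  5
 x  0  1  2  3  3  4  5  5  5  5
 y  0  1  2  3  4  4  5  6  6  6
 y  0  1  2  3  4  4  5  6  6  7

5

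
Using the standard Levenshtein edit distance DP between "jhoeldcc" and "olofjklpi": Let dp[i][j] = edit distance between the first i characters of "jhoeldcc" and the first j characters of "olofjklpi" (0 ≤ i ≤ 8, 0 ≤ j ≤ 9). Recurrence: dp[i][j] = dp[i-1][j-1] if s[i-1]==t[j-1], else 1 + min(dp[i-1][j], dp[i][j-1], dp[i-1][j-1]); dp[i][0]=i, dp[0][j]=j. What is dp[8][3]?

6

   ''  o  l  o  f  j  k  l  p  i
''  0  1  2  3  4  5  6  7  8  9
 j  1  1  2  3  4  4  5  6  7  8
 h  2  2  2  3  4  5  5  6  7  8
 o  3  2  3  2  3  4  5  6  7  8
 e  4  3  3  3  3  4  5  6  7  8
 l  5  4  3  4  4  4  5  5  6  7
 d  6  5  4  4  5  5  5  6  6  7
 c  7  6  5  5  5  6  6  6  7  7
 c  8  7  6  6  6  6  7  7  7  8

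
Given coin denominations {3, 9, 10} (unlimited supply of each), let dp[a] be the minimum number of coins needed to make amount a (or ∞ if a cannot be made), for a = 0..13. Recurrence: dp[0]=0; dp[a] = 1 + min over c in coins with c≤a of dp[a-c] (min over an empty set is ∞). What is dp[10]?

 a  0  1  2  3  4  5  6  7  8  9 10 11 12 13
dp  0  -  -  1  -  -  2  -  -  1  1  -  2  2
(- denotes ∞ / unreachable)

1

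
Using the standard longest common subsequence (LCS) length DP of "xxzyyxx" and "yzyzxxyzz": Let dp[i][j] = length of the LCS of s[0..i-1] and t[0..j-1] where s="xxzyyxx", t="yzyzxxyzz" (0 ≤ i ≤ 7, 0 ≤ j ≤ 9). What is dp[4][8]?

3

   ''  y  z  y  z  x  x  y  z  z
''  0  0  0  0  0  0  0  0  0  0
 x  0  0  0  0  0  1  1  1  1  1
 x  0  0  0  0  0  1  2  2  2  2
 z  0  0  1  1  1  1  2  2  3  3
 y  0  1  1  2  2  2  2  3  3  3
 y  0  1  1  2  2  2  2  3  3  3
 x  0  1  1  2  2  3  3  3  3  3
 x  0  1  1  2  2  3  4  4  4  4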